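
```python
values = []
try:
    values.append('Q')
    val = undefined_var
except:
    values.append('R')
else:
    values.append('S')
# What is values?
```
['Q', 'R']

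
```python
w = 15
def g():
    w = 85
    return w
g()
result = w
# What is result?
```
15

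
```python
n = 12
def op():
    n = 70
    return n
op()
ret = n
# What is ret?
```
12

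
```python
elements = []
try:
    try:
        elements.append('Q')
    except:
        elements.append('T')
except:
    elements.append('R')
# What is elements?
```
['Q']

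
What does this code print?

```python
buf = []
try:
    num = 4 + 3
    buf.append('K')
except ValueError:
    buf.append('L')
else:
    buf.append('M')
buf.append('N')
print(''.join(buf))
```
KMN

else block runs when no exception occurs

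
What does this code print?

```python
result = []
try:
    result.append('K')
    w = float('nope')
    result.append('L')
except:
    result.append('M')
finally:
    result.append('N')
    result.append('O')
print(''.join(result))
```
KMNO

Code before exception runs, then except, then all of finally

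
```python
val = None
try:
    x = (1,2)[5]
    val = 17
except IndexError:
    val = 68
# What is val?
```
68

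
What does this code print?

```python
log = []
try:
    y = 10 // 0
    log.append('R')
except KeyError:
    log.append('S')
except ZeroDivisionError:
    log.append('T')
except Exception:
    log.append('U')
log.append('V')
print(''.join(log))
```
TV

ZeroDivisionError matches before generic Exception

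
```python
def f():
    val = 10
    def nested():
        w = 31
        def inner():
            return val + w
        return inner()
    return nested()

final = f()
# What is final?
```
41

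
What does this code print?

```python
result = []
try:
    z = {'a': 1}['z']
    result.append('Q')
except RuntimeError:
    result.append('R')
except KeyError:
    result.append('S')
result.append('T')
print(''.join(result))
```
ST

KeyError is caught by its specific handler, not RuntimeError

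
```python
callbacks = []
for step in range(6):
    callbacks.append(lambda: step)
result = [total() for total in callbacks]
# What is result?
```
[5, 5, 5, 5, 5, 5]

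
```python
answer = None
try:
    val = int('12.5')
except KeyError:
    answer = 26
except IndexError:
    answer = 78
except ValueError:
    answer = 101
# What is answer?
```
101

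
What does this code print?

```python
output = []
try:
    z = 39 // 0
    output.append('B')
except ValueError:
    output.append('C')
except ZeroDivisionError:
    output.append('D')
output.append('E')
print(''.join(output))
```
DE

ZeroDivisionError is caught by its specific handler, not ValueError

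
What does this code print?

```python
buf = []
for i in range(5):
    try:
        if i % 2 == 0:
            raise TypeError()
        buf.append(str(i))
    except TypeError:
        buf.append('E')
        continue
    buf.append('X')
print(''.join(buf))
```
E1XE3XE

continue in except skips rest of loop body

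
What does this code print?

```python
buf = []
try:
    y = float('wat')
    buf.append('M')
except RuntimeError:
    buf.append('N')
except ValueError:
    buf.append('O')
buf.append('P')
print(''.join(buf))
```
OP

ValueError is caught by its specific handler, not RuntimeError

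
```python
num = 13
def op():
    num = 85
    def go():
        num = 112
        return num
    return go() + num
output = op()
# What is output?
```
197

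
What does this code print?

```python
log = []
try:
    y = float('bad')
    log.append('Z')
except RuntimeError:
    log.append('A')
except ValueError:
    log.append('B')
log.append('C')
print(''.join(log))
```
BC

ValueError is caught by its specific handler, not RuntimeError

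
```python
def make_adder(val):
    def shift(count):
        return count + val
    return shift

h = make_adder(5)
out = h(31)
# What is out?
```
36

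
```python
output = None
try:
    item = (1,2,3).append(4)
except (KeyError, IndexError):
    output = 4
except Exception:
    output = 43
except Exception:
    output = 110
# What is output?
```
43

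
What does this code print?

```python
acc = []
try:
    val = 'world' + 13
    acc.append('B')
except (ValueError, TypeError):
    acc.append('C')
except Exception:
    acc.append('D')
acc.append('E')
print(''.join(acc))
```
CE

TypeError matches tuple containing it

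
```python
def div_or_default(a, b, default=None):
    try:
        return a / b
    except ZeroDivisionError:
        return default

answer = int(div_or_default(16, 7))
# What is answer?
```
2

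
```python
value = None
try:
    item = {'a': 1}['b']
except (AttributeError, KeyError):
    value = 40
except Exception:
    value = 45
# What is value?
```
40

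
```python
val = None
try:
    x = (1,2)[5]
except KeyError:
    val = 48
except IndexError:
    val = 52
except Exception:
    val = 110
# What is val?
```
52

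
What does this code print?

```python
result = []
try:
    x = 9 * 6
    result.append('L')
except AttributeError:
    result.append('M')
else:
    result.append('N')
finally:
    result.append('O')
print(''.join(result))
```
LNO

else runs before finally when no exception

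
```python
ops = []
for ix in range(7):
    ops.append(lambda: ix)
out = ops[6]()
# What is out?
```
6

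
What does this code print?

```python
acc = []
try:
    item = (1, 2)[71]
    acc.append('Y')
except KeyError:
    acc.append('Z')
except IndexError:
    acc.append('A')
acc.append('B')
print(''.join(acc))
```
AB

IndexError is caught by its specific handler, not KeyError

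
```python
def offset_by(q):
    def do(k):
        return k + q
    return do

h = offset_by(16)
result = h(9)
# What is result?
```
25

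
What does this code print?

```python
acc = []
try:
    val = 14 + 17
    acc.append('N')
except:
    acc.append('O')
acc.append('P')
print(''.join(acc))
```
NP

No exception, try block completes normally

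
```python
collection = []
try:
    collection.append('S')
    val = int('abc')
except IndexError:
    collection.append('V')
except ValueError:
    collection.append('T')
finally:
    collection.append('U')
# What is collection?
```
['S', 'T', 'U']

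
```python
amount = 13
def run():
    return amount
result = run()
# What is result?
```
13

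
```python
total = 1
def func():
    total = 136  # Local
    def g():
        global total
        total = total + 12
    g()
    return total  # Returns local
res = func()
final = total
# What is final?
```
13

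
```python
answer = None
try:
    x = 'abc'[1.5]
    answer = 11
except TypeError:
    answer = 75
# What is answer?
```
75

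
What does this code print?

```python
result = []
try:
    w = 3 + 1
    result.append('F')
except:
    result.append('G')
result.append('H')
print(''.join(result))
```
FH

No exception, try block completes normally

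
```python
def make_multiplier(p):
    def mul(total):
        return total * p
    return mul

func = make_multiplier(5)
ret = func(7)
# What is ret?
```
35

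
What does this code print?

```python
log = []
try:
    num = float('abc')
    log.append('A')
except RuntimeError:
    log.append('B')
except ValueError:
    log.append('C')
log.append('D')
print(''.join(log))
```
CD

ValueError is caught by its specific handler, not RuntimeError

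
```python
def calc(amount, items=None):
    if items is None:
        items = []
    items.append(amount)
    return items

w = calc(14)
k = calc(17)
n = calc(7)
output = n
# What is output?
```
[7]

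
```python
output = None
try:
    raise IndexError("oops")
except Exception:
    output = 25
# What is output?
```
25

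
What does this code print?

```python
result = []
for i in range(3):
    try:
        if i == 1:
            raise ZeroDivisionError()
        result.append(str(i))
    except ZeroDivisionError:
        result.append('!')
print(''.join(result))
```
0!2

Exception on i=1 caught, loop continues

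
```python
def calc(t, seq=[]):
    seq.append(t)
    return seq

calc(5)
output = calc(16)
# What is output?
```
[5, 16]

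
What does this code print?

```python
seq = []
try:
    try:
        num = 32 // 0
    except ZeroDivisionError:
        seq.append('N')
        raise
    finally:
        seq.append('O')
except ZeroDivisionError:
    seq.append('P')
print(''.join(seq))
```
NOP

finally runs before re-raised exception propagates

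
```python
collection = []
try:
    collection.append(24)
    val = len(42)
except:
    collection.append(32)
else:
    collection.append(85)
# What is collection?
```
[24, 32]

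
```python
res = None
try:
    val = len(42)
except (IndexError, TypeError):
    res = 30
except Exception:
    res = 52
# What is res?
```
30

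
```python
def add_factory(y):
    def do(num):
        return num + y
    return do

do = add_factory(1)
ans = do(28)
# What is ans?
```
29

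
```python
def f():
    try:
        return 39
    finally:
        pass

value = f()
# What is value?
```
39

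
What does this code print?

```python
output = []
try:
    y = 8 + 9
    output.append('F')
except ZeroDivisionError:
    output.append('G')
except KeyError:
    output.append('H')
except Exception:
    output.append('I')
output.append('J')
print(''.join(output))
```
FJ

No exception, try block completes normally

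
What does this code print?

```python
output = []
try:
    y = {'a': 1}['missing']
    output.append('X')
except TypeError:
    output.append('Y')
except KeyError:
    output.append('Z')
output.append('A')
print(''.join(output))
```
ZA

KeyError is caught by its specific handler, not TypeError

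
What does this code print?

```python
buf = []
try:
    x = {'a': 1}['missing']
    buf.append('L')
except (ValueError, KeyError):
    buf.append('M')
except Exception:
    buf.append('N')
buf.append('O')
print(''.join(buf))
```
MO

KeyError matches tuple containing it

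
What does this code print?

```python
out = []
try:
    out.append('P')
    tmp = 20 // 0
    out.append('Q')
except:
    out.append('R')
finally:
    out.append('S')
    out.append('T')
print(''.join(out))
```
PRST

Code before exception runs, then except, then all of finally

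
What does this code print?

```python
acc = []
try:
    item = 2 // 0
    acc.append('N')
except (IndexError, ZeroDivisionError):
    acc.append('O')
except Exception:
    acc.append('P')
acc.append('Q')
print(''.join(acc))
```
OQ

ZeroDivisionError matches tuple containing it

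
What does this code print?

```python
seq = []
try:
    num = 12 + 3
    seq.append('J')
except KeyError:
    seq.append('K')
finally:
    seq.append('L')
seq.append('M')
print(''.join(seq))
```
JLM

finally runs after normal execution too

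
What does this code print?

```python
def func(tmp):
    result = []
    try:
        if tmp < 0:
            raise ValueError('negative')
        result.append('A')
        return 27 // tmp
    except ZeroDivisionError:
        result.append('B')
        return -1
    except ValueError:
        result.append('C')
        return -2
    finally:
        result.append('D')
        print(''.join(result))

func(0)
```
ABD

tmp=0 causes ZeroDivisionError, caught, finally prints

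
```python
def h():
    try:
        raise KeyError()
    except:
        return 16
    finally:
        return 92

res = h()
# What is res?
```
92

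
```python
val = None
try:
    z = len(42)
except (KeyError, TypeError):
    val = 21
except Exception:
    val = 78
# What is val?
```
21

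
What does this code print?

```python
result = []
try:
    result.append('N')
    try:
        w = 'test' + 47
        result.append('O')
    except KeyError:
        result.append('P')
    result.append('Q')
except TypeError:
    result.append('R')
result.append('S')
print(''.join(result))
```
NRS

Inner handler doesn't match, propagates to outer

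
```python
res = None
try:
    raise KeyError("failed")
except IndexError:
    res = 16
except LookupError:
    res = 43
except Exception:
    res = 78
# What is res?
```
43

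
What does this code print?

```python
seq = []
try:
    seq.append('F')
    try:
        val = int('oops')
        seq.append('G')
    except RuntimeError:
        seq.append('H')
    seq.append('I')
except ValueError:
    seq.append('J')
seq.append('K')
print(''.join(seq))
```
FJK

Inner handler doesn't match, propagates to outer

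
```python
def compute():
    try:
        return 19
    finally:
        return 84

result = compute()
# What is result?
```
84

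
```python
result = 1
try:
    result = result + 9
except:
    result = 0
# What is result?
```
10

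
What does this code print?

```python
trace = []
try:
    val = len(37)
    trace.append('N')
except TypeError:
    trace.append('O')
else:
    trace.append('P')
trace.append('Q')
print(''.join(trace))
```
OQ

else block skipped when exception is caught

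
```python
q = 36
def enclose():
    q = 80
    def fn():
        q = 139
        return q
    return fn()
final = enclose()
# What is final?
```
139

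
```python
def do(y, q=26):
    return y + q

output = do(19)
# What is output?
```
45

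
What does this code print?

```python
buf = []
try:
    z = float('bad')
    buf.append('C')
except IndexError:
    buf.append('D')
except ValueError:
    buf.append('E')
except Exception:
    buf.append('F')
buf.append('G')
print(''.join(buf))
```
EG

ValueError matches before generic Exception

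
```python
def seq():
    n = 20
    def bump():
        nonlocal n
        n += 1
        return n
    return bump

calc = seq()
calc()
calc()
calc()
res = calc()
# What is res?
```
24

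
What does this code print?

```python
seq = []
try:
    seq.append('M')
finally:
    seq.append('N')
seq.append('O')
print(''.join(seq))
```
MNO

try/finally without except, no exception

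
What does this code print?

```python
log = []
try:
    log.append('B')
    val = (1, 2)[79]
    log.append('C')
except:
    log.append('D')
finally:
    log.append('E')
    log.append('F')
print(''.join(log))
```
BDEF

Code before exception runs, then except, then all of finally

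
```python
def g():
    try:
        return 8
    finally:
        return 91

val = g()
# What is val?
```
91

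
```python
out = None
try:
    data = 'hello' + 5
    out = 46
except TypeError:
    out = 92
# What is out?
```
92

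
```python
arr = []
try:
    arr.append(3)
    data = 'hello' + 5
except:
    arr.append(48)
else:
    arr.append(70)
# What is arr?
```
[3, 48]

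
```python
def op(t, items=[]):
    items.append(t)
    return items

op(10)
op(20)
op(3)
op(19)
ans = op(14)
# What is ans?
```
[10, 20, 3, 19, 14]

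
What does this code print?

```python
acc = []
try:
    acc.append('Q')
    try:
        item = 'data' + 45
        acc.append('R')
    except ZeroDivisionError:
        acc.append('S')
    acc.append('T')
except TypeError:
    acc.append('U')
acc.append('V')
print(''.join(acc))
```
QUV

Inner handler doesn't match, propagates to outer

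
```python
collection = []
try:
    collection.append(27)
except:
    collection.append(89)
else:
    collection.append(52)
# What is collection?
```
[27, 52]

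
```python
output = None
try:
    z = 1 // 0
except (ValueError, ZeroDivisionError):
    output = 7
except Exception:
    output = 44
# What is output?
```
7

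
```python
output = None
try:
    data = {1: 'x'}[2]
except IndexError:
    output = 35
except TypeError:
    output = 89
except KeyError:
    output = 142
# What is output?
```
142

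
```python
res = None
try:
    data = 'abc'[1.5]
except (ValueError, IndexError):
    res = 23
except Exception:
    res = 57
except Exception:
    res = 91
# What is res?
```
57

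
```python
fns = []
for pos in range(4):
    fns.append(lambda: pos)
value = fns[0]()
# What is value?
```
3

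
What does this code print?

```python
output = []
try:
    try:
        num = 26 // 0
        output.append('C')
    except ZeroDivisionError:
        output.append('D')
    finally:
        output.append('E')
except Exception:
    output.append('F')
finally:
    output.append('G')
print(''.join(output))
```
DEG

Both finally blocks run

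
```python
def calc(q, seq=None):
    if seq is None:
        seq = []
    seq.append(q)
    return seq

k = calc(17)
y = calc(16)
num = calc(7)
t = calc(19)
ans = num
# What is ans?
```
[7]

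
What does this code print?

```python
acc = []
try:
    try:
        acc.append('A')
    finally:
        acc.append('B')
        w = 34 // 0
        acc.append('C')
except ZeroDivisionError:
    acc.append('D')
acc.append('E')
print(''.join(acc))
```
ABDE

Exception in inner finally caught by outer except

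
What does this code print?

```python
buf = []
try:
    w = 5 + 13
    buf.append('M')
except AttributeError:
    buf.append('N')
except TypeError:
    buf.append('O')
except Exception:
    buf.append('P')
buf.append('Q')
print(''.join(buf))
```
MQ

No exception, try block completes normally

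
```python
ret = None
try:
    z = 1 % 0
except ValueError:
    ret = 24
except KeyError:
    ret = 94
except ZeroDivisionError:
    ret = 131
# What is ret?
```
131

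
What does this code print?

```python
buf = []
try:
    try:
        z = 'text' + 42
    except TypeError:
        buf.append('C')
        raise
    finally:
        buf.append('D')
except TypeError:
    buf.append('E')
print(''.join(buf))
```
CDE

finally runs before re-raised exception propagates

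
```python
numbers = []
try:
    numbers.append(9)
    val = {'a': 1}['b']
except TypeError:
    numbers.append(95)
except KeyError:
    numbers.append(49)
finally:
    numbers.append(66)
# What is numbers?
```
[9, 49, 66]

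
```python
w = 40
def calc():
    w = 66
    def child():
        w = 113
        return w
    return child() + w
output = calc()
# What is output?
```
179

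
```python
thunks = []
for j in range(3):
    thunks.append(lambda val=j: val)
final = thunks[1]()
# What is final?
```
1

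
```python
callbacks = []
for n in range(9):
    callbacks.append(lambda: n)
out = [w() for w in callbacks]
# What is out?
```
[8, 8, 8, 8, 8, 8, 8, 8, 8]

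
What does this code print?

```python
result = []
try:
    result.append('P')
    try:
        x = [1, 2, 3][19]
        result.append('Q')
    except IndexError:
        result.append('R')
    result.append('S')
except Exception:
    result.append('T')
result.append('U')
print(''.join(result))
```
PRSU

Inner exception caught by inner handler, outer continues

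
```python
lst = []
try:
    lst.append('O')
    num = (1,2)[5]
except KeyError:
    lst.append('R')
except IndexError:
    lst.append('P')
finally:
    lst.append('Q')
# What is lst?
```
['O', 'P', 'Q']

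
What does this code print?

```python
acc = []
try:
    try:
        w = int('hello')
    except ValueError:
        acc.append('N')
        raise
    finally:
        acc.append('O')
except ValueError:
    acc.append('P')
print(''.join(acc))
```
NOP

finally runs before re-raised exception propagates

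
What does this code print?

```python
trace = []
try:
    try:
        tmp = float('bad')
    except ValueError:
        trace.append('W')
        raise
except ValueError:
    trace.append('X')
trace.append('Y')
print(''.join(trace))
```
WXY

raise without argument re-raises current exception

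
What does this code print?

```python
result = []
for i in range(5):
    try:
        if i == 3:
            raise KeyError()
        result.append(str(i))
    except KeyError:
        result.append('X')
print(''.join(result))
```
012X4

Exception on i=3 caught, loop continues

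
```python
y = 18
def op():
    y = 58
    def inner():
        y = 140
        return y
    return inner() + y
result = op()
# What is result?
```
198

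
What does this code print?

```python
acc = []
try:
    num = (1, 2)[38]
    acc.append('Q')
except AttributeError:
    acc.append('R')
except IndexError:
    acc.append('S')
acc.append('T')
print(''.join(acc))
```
ST

IndexError is caught by its specific handler, not AttributeError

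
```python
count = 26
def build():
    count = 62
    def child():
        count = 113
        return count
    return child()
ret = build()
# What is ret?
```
113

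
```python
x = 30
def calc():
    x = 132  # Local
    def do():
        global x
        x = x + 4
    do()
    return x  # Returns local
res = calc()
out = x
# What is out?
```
34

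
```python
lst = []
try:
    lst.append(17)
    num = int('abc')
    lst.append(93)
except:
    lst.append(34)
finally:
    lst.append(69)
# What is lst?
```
[17, 34, 69]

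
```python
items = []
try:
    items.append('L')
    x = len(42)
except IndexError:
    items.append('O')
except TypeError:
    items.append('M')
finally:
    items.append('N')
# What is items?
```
['L', 'M', 'N']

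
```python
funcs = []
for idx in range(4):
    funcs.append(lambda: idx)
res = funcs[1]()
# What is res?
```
3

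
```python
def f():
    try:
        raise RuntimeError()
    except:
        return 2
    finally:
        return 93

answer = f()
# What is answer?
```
93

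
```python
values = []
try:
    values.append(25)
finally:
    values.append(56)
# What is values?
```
[25, 56]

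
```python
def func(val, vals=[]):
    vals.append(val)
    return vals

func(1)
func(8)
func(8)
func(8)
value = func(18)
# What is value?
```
[1, 8, 8, 8, 18]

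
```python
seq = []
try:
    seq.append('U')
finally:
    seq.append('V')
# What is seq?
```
['U', 'V']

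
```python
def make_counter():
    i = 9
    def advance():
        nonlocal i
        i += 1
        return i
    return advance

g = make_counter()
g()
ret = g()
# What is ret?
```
11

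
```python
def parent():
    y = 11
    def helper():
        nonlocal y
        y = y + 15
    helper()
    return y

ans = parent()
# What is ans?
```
26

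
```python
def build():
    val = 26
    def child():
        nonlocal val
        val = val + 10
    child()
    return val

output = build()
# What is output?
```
36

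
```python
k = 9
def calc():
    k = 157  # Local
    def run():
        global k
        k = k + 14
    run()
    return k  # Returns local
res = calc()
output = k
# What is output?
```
23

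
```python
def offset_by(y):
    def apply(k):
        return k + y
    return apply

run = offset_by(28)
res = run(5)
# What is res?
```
33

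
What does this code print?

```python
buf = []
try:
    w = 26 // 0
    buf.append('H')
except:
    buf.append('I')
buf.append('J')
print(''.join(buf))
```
IJ

Exception raised in try, caught by bare except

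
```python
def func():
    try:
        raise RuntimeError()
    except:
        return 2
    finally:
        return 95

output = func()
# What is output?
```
95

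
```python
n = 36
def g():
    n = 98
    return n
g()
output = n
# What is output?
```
36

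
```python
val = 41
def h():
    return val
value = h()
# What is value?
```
41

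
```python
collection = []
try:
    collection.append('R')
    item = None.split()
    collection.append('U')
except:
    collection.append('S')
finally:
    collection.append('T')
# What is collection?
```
['R', 'S', 'T']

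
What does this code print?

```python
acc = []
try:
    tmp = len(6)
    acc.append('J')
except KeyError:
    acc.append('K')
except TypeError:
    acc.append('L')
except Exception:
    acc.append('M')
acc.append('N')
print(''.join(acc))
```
LN

TypeError matches before generic Exception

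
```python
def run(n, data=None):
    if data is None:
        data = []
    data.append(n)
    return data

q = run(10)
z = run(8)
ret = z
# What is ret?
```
[8]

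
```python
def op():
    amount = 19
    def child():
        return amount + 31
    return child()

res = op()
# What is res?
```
50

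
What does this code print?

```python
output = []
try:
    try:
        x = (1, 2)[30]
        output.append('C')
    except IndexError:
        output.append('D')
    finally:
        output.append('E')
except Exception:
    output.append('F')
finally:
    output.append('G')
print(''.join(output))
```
DEG

Both finally blocks run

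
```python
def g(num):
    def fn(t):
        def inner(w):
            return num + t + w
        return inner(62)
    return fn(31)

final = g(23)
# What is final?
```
116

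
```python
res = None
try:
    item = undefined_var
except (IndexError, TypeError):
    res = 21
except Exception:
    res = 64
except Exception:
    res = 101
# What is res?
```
64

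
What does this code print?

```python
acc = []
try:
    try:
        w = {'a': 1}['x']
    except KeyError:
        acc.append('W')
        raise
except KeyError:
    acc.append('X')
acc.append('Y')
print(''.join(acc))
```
WXY

raise without argument re-raises current exception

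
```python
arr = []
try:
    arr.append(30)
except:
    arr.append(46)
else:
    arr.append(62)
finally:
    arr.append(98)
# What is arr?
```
[30, 62, 98]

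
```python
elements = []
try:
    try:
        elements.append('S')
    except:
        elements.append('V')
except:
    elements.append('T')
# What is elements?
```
['S']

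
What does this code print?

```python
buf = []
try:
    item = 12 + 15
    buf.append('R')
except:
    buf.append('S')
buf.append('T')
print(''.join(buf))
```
RT

No exception, try block completes normally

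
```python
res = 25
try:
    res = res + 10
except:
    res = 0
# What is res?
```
35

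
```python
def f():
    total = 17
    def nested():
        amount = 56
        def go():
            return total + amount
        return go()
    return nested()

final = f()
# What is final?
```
73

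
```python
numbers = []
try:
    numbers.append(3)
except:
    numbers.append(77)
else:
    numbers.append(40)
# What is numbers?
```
[3, 40]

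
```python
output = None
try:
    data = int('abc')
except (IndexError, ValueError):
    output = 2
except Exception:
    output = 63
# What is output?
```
2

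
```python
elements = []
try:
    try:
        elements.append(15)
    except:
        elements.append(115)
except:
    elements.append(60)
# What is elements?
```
[15]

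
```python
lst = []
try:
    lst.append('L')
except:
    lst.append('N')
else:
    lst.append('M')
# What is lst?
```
['L', 'M']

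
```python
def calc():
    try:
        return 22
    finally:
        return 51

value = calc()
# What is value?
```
51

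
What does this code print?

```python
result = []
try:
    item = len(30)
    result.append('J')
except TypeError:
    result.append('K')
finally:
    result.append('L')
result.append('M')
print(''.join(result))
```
KLM

finally always runs, even after exception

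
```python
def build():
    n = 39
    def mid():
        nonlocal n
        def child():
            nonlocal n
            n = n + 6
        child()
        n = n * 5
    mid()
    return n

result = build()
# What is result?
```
225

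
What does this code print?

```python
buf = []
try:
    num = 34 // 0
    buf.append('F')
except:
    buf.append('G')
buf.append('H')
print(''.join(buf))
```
GH

Exception raised in try, caught by bare except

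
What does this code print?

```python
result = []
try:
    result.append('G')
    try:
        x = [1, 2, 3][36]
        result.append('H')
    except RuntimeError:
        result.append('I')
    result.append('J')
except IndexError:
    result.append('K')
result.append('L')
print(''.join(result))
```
GKL

Inner handler doesn't match, propagates to outer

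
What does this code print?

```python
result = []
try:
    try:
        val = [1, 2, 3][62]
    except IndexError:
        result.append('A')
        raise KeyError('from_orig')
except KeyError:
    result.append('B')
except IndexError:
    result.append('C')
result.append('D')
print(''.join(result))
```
ABD

KeyError raised and caught, original IndexError not re-raised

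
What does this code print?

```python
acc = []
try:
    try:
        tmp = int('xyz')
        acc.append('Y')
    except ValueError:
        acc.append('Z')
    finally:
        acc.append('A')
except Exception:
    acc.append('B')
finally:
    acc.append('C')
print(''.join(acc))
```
ZAC

Both finally blocks run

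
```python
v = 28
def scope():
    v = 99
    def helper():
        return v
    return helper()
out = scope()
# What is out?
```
99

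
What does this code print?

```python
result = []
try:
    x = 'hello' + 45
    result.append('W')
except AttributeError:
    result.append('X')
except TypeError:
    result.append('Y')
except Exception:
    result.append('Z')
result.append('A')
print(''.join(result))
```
YA

TypeError matches before generic Exception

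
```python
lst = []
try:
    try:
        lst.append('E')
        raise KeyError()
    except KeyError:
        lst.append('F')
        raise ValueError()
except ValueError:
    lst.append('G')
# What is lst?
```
['E', 'F', 'G']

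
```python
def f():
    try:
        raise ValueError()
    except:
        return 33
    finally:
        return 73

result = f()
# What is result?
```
73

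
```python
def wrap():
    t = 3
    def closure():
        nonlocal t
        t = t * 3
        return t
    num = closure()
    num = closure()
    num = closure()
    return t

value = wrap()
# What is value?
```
81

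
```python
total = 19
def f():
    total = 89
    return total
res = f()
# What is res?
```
89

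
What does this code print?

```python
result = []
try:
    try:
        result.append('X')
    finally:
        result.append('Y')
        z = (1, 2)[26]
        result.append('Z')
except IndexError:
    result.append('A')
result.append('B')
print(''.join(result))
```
XYAB

Exception in inner finally caught by outer except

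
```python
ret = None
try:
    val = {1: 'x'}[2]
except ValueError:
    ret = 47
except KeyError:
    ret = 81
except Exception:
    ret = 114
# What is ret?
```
81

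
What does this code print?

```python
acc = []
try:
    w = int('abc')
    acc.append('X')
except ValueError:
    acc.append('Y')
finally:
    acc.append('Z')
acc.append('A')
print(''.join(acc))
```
YZA

finally always runs, even after exception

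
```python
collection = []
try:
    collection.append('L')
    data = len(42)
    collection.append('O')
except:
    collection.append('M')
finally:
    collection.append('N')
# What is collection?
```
['L', 'M', 'N']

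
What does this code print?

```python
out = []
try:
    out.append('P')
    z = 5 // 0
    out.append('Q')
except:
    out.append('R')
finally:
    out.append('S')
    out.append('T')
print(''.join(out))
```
PRST

Code before exception runs, then except, then all of finally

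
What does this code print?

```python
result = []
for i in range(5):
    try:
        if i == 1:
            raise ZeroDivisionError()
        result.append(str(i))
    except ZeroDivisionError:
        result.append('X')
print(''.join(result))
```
0X234

Exception on i=1 caught, loop continues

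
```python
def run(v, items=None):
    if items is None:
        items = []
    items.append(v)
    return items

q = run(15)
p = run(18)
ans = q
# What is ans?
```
[15]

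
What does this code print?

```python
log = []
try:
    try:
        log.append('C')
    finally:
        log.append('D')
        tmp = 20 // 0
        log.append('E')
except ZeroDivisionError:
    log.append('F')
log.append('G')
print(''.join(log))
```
CDFG

Exception in inner finally caught by outer except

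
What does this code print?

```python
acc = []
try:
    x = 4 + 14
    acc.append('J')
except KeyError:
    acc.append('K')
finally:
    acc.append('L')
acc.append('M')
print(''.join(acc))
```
JLM

finally runs after normal execution too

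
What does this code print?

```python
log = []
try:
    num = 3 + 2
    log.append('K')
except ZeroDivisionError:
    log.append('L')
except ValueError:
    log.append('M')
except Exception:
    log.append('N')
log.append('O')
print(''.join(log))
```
KO

No exception, try block completes normally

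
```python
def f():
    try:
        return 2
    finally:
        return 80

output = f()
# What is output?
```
80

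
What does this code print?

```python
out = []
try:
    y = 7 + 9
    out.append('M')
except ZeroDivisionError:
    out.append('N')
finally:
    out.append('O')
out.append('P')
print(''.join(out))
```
MOP

finally runs after normal execution too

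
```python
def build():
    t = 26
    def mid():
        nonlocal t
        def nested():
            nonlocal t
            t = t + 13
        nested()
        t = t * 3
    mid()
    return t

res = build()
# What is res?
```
117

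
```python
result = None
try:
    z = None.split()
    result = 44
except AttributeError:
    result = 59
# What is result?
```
59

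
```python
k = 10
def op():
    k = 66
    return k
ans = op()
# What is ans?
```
66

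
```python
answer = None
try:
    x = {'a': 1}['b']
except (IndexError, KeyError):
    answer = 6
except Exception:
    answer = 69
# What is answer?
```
6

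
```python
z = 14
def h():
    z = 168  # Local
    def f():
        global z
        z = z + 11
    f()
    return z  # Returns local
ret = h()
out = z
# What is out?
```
25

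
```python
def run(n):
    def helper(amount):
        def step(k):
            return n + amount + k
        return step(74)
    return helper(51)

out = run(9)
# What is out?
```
134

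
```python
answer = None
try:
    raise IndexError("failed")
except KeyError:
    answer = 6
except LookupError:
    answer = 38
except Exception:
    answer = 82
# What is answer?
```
38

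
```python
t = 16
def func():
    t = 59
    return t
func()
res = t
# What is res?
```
16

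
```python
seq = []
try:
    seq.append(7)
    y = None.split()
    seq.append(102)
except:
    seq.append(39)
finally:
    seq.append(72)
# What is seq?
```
[7, 39, 72]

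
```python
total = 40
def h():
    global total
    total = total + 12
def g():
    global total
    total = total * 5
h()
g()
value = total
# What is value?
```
260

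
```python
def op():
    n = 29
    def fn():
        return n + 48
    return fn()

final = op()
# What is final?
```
77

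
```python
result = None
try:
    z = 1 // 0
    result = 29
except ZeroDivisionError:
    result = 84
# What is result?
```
84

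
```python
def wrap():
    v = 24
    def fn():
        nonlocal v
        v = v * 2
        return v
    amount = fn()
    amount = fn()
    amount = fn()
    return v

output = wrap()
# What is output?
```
192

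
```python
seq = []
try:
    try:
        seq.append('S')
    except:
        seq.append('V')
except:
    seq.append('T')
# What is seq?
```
['S']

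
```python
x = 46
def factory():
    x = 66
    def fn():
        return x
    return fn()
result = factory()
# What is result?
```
66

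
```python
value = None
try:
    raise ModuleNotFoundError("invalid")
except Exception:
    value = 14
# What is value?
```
14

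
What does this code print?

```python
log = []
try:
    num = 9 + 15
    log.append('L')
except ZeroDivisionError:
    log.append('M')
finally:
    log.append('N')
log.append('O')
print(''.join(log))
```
LNO

finally runs after normal execution too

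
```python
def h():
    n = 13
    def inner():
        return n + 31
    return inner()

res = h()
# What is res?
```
44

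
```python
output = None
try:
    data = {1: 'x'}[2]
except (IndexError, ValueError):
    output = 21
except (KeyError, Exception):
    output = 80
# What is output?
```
80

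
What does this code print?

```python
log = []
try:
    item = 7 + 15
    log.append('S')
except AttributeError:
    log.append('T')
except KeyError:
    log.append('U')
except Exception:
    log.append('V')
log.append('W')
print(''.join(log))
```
SW

No exception, try block completes normally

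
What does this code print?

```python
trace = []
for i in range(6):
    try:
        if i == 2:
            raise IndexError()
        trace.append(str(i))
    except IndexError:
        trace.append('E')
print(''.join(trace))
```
01E345

Exception on i=2 caught, loop continues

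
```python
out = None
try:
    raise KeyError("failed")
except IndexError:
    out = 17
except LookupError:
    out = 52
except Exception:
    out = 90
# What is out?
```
52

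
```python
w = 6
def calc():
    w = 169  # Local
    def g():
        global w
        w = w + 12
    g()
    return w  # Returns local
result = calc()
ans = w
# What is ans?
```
18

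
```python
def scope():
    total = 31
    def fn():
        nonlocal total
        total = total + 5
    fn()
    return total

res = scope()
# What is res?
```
36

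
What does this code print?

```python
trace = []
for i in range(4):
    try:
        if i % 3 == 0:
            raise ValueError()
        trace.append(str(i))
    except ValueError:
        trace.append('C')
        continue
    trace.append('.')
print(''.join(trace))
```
C1.2.C

continue in except skips rest of loop body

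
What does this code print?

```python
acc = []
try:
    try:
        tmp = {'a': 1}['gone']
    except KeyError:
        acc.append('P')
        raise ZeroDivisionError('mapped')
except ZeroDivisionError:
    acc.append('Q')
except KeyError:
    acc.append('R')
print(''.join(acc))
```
PQ

New ZeroDivisionError raised, caught by outer ZeroDivisionError handler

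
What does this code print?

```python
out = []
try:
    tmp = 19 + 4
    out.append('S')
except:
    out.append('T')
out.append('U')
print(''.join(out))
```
SU

No exception, try block completes normally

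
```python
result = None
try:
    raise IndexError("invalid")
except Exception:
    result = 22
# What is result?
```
22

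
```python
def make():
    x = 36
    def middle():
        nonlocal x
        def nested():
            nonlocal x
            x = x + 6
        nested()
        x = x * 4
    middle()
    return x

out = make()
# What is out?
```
168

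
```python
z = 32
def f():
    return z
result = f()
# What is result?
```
32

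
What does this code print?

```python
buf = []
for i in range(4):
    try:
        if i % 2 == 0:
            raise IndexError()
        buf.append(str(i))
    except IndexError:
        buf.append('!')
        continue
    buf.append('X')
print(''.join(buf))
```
!1X!3X

continue in except skips rest of loop body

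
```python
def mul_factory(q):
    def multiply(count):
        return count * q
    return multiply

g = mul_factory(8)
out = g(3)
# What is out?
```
24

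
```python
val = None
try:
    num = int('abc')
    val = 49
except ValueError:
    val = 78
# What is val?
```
78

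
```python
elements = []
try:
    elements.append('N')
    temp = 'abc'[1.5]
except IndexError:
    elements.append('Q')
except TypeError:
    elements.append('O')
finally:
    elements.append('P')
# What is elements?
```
['N', 'O', 'P']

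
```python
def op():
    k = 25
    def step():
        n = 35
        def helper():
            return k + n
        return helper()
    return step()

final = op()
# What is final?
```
60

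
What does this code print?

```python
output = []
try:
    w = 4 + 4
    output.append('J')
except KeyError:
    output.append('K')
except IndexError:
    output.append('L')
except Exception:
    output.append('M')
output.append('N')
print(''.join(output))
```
JN

No exception, try block completes normally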